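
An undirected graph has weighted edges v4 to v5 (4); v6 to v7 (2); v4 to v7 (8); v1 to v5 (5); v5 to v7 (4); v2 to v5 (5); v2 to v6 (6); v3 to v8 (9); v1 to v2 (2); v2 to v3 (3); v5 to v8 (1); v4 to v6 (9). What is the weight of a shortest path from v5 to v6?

6

A few of the v5→v6 routes:
v5 - v7 - v6: 4 + 2 = 6
v5 - v8 - v3 - v2 - v6: 1 + 9 + 3 + 6 = 19
v5 - v2 - v6: 5 + 6 = 11
v5 - v4 - v6: 4 + 9 = 13
v5 - v4 - v7 - v6: 4 + 8 + 2 = 14
v5 - v1 - v2 - v6: 5 + 2 + 6 = 13
Best route has total 6.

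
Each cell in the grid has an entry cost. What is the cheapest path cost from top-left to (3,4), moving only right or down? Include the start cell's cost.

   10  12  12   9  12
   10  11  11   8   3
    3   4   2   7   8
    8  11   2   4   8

43

One optimal route is [0,0] -> [1,0] -> [2,0] -> [2,1] -> [2,2] -> [3,2] -> [3,3] -> [3,4].
Its cost is 10 + 10 + 3 + 4 + 2 + 2 + 4 + 8 = 43.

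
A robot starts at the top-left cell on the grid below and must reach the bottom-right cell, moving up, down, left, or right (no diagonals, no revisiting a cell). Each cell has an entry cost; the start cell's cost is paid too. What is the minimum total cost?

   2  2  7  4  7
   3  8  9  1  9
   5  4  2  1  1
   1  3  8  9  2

Cheapest: r0c0→r0c1→r0c2→r0c3→r1c3→r2c3→r2c4→r3c4
  2 + 2 + 7 + 4 + 1 + 1 + 1 + 2 = 20

20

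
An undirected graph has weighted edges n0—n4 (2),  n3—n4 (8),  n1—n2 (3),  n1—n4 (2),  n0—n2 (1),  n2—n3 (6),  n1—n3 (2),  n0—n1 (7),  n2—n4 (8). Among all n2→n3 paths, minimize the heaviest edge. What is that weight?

Some routes from n2 to n3:
n2→n3: max(6) = 6
n2→n0→n4→n1→n3: max(1, 2, 2, 2) = 2
n2→n1→n3: max(3, 2) = 3
Best route has worst link 2.

2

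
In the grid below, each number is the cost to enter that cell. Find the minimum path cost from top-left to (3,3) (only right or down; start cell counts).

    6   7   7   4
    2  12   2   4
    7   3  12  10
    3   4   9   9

40

Take (0,0) -> (1,0) -> (2,0) -> (2,1) -> (3,1) -> (3,2) -> (3,3) for a total of 6 + 2 + 7 + 3 + 4 + 9 + 9 = 40.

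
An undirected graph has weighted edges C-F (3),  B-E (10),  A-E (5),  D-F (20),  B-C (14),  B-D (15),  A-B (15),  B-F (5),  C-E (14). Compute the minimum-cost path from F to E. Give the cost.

15

Some routes from F to E:
F-B-E: 5 + 10 = 15
F-C-B-A-E: 3 + 14 + 15 + 5 = 37
F-B-C-E: 5 + 14 + 14 = 33
F-B-A-E: 5 + 15 + 5 = 25
F-C-B-E: 3 + 14 + 10 = 27
F-C-E: 3 + 14 = 17
Best route has total 15.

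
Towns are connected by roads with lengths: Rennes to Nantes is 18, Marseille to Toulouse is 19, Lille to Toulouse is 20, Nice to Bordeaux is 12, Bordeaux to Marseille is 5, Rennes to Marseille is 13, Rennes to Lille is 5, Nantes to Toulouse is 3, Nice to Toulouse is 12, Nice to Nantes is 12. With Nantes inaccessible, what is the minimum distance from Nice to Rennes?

30

Paths from Nice to Rennes avoiding Nantes:
Nice-Bordeaux-Marseille-Rennes: 12 + 5 + 13 = 30
Nice-Toulouse-Marseille-Rennes: 12 + 19 + 13 = 44
Nice-Toulouse-Lille-Rennes: 12 + 20 + 5 = 37
Nice-Bordeaux-Marseille-Toulouse-Lille-Rennes: 12 + 5 + 19 + 20 + 5 = 61
The minimum is 30.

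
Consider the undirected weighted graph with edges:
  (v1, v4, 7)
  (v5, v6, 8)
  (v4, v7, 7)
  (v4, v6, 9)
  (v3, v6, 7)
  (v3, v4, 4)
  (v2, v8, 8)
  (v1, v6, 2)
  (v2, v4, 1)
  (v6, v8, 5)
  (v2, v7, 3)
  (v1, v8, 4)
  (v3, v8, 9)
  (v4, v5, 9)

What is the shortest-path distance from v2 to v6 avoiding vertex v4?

13

Paths from v2 to v6 avoiding v4:
v2 - v8 - v3 - v6: 8 + 9 + 7 = 24
v2 - v8 - v6: 8 + 5 = 13
v2 - v8 - v1 - v6: 8 + 4 + 2 = 14
The minimum is 13.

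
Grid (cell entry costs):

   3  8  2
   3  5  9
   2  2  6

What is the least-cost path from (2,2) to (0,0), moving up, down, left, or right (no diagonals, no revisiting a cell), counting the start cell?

16

Best path: [2,2] [2,1] [2,0] [1,0] [0,0]
Cost: 6 + 2 + 2 + 3 + 3 = 16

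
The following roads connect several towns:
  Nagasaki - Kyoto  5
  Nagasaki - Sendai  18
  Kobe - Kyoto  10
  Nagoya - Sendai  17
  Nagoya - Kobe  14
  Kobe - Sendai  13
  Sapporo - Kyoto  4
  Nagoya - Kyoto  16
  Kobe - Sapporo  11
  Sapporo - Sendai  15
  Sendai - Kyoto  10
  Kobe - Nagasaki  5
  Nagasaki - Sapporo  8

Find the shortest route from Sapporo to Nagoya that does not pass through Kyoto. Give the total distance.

25

Comparing a few candidate routes:
Sapporo -> Sendai -> Nagoya: 15 + 17 = 32
Sapporo -> Kobe -> Nagoya: 11 + 14 = 25
Sapporo -> Nagasaki -> Kobe -> Sendai -> Nagoya: 8 + 5 + 13 + 17 = 43
Sapporo -> Nagasaki -> Kobe -> Nagoya: 8 + 5 + 14 = 27
Sapporo -> Sendai -> Kobe -> Nagoya: 15 + 13 + 14 = 42
Sapporo -> Kobe -> Sendai -> Nagoya: 11 + 13 + 17 = 41
Shortest: 25.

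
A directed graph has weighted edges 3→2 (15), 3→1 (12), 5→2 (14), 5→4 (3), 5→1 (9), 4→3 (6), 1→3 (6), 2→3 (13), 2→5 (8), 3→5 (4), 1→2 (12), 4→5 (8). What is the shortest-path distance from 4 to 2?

21

Some routes from 4 to 2:
4→5→2: 8 + 14 = 22
4→5→1→2: 8 + 9 + 12 = 29
4→3→5→2: 6 + 4 + 14 = 24
4→3→2: 6 + 15 = 21
The minimum is 21.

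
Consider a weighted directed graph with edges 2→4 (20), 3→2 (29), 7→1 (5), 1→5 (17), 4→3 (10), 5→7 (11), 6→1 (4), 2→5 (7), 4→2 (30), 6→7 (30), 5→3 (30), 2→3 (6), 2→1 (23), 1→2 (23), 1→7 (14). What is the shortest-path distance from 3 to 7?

47

Paths from 3 to 7:
3→2→1→5→7: 29 + 23 + 17 + 11 = 80
3→2→1→7: 29 + 23 + 14 = 66
3→2→5→7: 29 + 7 + 11 = 47
Shortest: 47.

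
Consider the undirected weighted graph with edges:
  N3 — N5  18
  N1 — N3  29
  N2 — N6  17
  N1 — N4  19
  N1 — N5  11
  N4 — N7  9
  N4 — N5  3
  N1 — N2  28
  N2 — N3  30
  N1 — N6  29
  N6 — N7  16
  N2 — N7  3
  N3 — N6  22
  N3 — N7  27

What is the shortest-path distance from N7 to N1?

23

A few of the N7→N1 routes:
N7 -> N6 -> N1: 16 + 29 = 45
N7 -> N2 -> N1: 3 + 28 = 31
N7 -> N4 -> N5 -> N1: 9 + 3 + 11 = 23
N7 -> N4 -> N1: 9 + 19 = 28
Best route has total 23.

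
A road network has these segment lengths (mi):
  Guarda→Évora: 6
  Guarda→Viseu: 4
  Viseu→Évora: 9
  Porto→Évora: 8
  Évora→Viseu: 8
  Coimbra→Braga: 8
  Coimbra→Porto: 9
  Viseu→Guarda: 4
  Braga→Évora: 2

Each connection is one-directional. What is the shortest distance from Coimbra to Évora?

10

Routes from Coimbra to Évora:
Coimbra -> Porto -> Évora: 9 + 8 = 17
Coimbra -> Braga -> Évora: 8 + 2 = 10
Shortest: 10 mi.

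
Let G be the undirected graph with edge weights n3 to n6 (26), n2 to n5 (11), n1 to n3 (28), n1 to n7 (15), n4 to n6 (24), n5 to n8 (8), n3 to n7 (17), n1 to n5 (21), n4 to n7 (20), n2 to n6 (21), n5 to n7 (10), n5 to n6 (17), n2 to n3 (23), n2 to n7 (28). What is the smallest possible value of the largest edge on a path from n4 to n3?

Checking several routes:
n4-n7-n5-n6-n2-n3: max(20, 10, 17, 21, 23) = 23
n4-n6-n2-n3: max(24, 21, 23) = 24
n4-n7-n1-n5-n2-n3: max(20, 15, 21, 11, 23) = 23
n4-n7-n5-n2-n3: max(20, 10, 11, 23) = 23
n4-n7-n3: max(20, 17) = 20
n4-n7-n1-n5-n6-n2-n3: max(20, 15, 21, 17, 21, 23) = 23
The minimum achievable maximum is 20.

20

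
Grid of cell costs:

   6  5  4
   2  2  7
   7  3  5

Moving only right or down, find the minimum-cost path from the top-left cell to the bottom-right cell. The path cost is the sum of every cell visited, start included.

One optimal route is r0c0 r1c0 r1c1 r2c1 r2c2.
Its cost is 6 + 2 + 2 + 3 + 5 = 18.
(Top row then right column would cost 27.)

18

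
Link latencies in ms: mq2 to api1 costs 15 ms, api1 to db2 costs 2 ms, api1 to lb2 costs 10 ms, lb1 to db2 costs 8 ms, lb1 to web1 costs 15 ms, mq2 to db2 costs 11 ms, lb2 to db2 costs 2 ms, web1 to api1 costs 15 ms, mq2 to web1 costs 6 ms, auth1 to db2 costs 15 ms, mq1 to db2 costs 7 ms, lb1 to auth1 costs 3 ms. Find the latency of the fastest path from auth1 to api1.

13

Comparing a few candidate routes:
auth1→lb1→db2→api1: 3 + 8 + 2 = 13
auth1→lb1→web1→api1: 3 + 15 + 15 = 33
auth1→db2→api1: 15 + 2 = 17
auth1→lb1→db2→lb2→api1: 3 + 8 + 2 + 10 = 23
auth1→db2→lb2→api1: 15 + 2 + 10 = 27
Shortest: 13 ms.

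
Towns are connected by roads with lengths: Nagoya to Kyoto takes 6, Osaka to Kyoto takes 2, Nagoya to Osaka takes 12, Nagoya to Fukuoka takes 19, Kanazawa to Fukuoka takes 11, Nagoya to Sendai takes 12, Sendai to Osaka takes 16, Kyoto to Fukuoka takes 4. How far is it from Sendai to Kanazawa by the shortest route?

33

Some routes from Sendai to Kanazawa:
Sendai-Nagoya-Fukuoka-Kanazawa: 12 + 19 + 11 = 42
Sendai-Nagoya-Kyoto-Fukuoka-Kanazawa: 12 + 6 + 4 + 11 = 33
Sendai-Nagoya-Osaka-Kyoto-Fukuoka-Kanazawa: 12 + 12 + 2 + 4 + 11 = 41
Sendai-Osaka-Nagoya-Kyoto-Fukuoka-Kanazawa: 16 + 12 + 6 + 4 + 11 = 49
Sendai-Osaka-Kyoto-Fukuoka-Kanazawa: 16 + 2 + 4 + 11 = 33
The minimum is 33.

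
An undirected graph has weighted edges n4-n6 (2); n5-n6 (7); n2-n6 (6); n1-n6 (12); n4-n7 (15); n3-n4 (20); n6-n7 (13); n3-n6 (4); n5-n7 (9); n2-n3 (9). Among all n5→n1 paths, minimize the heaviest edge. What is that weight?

12

Routes from n5 to n1:
n5→n7→n4→n6→n1: max(9, 15, 2, 12) = 15
n5→n7→n6→n1: max(9, 13, 12) = 13
n5→n6→n1: max(7, 12) = 12
n5→n7→n4→n3→n6→n1: max(9, 15, 20, 4, 12) = 20
n5→n7→n4→n3→n2→n6→n1: max(9, 15, 20, 9, 6, 12) = 20
Smallest bottleneck: 12.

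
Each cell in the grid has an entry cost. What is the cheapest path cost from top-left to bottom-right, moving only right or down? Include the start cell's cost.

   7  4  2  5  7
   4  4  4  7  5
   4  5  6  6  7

Cheapest: r0c0 → r0c1 → r0c2 → r1c2 → r1c3 → r1c4 → r2c4
  7 + 4 + 2 + 4 + 7 + 5 + 7 = 36
(Top row then right column would cost 37.)

36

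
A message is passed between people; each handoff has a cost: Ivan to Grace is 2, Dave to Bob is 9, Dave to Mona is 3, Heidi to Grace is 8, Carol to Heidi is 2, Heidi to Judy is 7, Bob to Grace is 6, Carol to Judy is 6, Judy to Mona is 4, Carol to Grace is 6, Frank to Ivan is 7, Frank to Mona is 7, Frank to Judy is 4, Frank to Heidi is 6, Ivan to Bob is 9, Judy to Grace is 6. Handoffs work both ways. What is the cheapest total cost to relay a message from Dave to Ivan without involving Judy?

Some routes from Dave to Ivan avoiding Judy:
Dave→Bob→Grace→Carol→Heidi→Frank→Ivan: 9 + 6 + 6 + 2 + 6 + 7 = 36
Dave→Bob→Grace→Ivan: 9 + 6 + 2 = 17
Dave→Mona→Frank→Heidi→Grace→Ivan: 3 + 7 + 6 + 8 + 2 = 26
Dave→Mona→Frank→Ivan: 3 + 7 + 7 = 17
Dave→Bob→Ivan: 9 + 9 = 18
Dave→Mona→Frank→Heidi→Carol→Grace→Ivan: 3 + 7 + 6 + 2 + 6 + 2 = 26
Best route has total 17.

17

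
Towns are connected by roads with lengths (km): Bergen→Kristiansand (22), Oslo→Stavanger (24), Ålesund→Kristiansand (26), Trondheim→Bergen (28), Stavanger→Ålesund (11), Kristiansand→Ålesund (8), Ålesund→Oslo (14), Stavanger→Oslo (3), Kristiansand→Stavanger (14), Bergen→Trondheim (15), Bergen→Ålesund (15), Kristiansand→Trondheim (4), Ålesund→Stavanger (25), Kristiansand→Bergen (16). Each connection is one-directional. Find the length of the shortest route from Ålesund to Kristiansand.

Candidate routes:
Ålesund-Kristiansand: 26
Best route has total 26 km.

26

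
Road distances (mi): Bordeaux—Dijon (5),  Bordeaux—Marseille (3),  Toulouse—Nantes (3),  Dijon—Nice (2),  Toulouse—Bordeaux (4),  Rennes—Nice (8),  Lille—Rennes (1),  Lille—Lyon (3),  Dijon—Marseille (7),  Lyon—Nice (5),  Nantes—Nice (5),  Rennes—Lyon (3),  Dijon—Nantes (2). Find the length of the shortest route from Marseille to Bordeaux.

Some routes from Marseille to Bordeaux:
Marseille→Dijon→Bordeaux: 7 + 5 = 12
Marseille→Bordeaux: 3
Marseille→Dijon→Nantes→Toulouse→Bordeaux: 7 + 2 + 3 + 4 = 16
Best route has total 3 mi.

3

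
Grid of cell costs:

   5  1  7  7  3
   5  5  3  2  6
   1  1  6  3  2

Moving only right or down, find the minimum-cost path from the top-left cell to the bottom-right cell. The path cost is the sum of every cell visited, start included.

21

Path (0,0) -> (0,1) -> (1,1) -> (1,2) -> (1,3) -> (2,3) -> (2,4): 5 + 1 + 5 + 3 + 2 + 3 + 2 = 21.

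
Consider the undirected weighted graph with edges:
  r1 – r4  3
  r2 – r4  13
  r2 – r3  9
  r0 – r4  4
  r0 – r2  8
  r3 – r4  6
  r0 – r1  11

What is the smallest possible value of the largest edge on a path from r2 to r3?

Comparing a few candidate routes:
r2-r0-r1-r4-r3: max(8, 11, 3, 6) = 11
r2-r3: max(9) = 9
r2-r0-r4-r3: max(8, 4, 6) = 8
Smallest bottleneck: 8.

8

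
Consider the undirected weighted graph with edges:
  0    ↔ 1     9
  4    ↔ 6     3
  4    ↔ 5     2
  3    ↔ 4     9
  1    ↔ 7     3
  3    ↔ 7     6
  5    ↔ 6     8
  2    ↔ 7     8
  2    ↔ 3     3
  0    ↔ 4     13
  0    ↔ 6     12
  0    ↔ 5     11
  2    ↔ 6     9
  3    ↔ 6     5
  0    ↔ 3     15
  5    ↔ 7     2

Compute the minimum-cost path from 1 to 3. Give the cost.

9

A few of the 1→3 routes:
1→7→2→3: 3 + 8 + 3 = 14
1→7→3: 3 + 6 = 9
1→7→5→4→6→3: 3 + 2 + 2 + 3 + 5 = 15
The minimum is 9.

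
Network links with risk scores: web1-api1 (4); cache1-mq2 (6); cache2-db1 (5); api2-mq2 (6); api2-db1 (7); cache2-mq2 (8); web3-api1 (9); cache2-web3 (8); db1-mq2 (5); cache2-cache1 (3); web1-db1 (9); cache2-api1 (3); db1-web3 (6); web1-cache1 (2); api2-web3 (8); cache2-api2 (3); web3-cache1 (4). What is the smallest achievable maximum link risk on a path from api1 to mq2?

5

Checking several routes:
api1-cache2-cache1-web3-db1-mq2: max(3, 3, 4, 6, 5) = 6
api1-web1-cache1-cache2-db1-mq2: max(4, 2, 3, 5, 5) = 5
api1-cache2-db1-mq2: max(3, 5, 5) = 5
api1-cache2-cache1-mq2: max(3, 3, 6) = 6
api1-cache2-api2-mq2: max(3, 3, 6) = 6
Smallest bottleneck: 5.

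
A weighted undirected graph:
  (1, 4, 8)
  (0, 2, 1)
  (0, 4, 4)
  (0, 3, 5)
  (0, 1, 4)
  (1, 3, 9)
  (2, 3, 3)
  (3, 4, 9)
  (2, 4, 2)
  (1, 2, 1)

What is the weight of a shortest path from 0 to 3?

4

Comparing a few candidate routes:
0-4-2-3: 4 + 2 + 3 = 9
0-3: 5
0-2-3: 1 + 3 = 4
0-1-2-3: 4 + 1 + 3 = 8
The minimum is 4.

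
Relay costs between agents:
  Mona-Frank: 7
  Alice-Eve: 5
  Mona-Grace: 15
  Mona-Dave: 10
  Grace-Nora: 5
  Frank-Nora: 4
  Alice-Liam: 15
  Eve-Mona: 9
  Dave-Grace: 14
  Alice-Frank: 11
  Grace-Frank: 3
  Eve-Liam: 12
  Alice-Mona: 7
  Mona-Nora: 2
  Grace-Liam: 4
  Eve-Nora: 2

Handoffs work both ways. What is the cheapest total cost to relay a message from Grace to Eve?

7

Comparing a few candidate routes:
Grace - Frank - Nora - Eve: 3 + 4 + 2 = 9
Grace - Nora - Eve: 5 + 2 = 7
Grace - Frank - Mona - Nora - Eve: 3 + 7 + 2 + 2 = 14
Shortest: 7.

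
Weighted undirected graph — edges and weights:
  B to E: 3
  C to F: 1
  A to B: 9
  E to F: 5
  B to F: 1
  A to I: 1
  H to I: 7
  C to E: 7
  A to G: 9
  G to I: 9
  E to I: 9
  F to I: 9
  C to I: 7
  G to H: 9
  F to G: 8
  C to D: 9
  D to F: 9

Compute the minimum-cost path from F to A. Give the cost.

9

Checking several routes:
F - C - I - A: 1 + 7 + 1 = 9
F - I - A: 9 + 1 = 10
F - B - A: 1 + 9 = 10
Best route has total 9.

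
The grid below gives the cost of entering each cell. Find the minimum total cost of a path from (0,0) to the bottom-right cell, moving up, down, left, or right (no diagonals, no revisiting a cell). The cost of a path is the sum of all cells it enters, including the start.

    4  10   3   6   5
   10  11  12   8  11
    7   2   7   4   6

40

One optimal route is [0,0]→[1,0]→[2,0]→[2,1]→[2,2]→[2,3]→[2,4].
Its cost is 4 + 10 + 7 + 2 + 7 + 4 + 6 = 40.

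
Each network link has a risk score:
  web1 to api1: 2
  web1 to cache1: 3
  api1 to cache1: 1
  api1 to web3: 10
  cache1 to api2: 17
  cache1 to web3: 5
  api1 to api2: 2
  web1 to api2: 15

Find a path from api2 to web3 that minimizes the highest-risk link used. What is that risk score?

Checking several routes:
api2 - web1 - api1 - cache1 - web3: max(15, 2, 1, 5) = 15
api2 - api1 - web3: max(2, 10) = 10
api2 - api1 - web1 - cache1 - web3: max(2, 2, 3, 5) = 5
api2 - api1 - cache1 - web3: max(2, 1, 5) = 5
The minimum achievable maximum is 5.

5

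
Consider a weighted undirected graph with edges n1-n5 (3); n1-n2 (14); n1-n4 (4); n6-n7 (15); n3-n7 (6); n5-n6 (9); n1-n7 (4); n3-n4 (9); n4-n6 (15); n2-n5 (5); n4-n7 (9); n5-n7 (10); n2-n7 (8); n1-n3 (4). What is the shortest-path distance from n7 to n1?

4

Some routes from n7 to n1:
n7 → n5 → n1: 10 + 3 = 13
n7 → n3 → n4 → n1: 6 + 9 + 4 = 19
n7 → n1: 4
n7 → n3 → n1: 6 + 4 = 10
n7 → n2 → n5 → n1: 8 + 5 + 3 = 16
n7 → n4 → n1: 9 + 4 = 13
Best route has total 4.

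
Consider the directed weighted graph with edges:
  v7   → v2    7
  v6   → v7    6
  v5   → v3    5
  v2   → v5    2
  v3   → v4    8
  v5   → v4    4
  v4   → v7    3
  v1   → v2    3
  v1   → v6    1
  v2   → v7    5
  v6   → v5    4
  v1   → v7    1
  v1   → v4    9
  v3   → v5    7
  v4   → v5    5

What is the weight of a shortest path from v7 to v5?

9

Candidate routes:
v7 - v2 - v5: 7 + 2 = 9
The minimum is 9.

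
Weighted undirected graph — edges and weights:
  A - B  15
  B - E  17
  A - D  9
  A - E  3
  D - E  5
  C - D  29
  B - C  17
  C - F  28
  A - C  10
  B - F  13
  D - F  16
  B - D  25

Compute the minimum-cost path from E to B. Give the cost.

17

Checking several routes:
E - A - C - B: 3 + 10 + 17 = 30
E - D - B: 5 + 25 = 30
E - B: 17
E - D - F - B: 5 + 16 + 13 = 34
E - D - A - B: 5 + 9 + 15 = 29
E - A - B: 3 + 15 = 18
Best route has total 17.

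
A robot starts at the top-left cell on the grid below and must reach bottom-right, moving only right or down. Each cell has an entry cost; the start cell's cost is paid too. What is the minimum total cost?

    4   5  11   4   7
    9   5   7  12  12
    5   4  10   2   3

33

Best path: [0,0] → [0,1] → [1,1] → [2,1] → [2,2] → [2,3] → [2,4]
Cost: 4 + 5 + 5 + 4 + 10 + 2 + 3 = 33
For comparison, the top-then-right route costs 46.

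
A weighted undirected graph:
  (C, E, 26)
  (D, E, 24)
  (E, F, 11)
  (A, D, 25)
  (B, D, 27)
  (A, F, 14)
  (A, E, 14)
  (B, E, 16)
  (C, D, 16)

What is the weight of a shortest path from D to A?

25

A few of the D→A routes:
D - E - A: 24 + 14 = 38
D - A: 25
D - E - F - A: 24 + 11 + 14 = 49
D - C - E - A: 16 + 26 + 14 = 56
The minimum is 25.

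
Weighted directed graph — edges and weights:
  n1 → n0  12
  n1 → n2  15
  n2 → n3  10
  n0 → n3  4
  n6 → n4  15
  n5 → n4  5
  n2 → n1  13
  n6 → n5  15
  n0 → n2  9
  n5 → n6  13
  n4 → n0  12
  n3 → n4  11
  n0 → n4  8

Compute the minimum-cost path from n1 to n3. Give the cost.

Paths from n1 to n3:
n1 -> n0 -> n2 -> n3: 12 + 9 + 10 = 31
n1 -> n0 -> n3: 12 + 4 = 16
n1 -> n2 -> n3: 15 + 10 = 25
The minimum is 16.

16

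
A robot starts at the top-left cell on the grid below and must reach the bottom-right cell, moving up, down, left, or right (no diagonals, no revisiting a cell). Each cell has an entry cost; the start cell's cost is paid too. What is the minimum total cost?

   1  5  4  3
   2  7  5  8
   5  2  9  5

24

Take r0c0→r1c0→r2c0→r2c1→r2c2→r2c3 for a total of 1 + 2 + 5 + 2 + 9 + 5 = 24.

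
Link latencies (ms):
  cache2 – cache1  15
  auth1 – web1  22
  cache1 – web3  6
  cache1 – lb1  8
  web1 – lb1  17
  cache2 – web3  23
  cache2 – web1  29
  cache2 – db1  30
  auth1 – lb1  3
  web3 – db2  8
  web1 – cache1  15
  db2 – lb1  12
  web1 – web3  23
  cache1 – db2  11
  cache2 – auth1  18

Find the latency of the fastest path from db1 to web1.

Some routes from db1 to web1:
db1 → cache2 → web1: 30 + 29 = 59
db1 → cache2 → auth1 → web1: 30 + 18 + 22 = 70
db1 → cache2 → auth1 → lb1 → web1: 30 + 18 + 3 + 17 = 68
db1 → cache2 → cache1 → web1: 30 + 15 + 15 = 60
The minimum is 59 ms.

59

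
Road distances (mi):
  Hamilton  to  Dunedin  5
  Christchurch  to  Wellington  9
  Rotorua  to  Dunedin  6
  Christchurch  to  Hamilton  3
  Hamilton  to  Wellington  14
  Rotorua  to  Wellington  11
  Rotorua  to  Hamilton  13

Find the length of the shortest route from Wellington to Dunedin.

17

Checking several routes:
Wellington -> Hamilton -> Dunedin: 14 + 5 = 19
Wellington -> Rotorua -> Dunedin: 11 + 6 = 17
Wellington -> Rotorua -> Hamilton -> Dunedin: 11 + 13 + 5 = 29
Wellington -> Christchurch -> Hamilton -> Rotorua -> Dunedin: 9 + 3 + 13 + 6 = 31
Wellington -> Christchurch -> Hamilton -> Dunedin: 9 + 3 + 5 = 17
Best route has total 17 mi.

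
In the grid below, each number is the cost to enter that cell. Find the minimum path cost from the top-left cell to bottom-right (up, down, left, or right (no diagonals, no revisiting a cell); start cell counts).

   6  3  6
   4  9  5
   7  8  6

Cheapest: r0c0 -> r0c1 -> r0c2 -> r1c2 -> r2c2
  6 + 3 + 6 + 5 + 6 = 26

26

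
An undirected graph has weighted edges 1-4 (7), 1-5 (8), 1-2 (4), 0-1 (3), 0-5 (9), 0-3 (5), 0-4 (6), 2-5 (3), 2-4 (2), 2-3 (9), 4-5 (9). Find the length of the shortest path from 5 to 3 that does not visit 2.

Routes from 5 to 3 avoiding 2:
5 → 1 → 0 → 3: 8 + 3 + 5 = 16
5 → 4 → 0 → 3: 9 + 6 + 5 = 20
5 → 1 → 4 → 0 → 3: 8 + 7 + 6 + 5 = 26
5 → 0 → 3: 9 + 5 = 14
5 → 4 → 1 → 0 → 3: 9 + 7 + 3 + 5 = 24
The minimum is 14.

14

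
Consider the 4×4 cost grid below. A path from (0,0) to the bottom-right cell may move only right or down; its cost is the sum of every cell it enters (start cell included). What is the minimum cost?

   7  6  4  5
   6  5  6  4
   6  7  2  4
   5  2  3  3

Path r0c0 → r0c1 → r0c2 → r1c2 → r2c2 → r3c2 → r3c3: 7 + 6 + 4 + 6 + 2 + 3 + 3 = 31.
For comparison, the top-then-right route costs 33.

31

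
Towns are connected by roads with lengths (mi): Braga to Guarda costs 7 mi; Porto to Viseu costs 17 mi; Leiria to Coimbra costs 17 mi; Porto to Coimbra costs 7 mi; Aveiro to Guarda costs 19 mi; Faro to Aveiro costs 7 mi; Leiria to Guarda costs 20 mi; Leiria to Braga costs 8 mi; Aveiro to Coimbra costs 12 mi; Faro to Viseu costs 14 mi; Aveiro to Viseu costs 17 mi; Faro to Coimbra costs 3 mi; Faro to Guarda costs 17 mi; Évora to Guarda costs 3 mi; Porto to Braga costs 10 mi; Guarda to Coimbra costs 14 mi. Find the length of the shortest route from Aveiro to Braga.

26

Some routes from Aveiro to Braga:
Aveiro - Faro - Coimbra - Porto - Braga: 7 + 3 + 7 + 10 = 27
Aveiro - Faro - Guarda - Braga: 7 + 17 + 7 = 31
Aveiro - Faro - Coimbra - Guarda - Braga: 7 + 3 + 14 + 7 = 31
Aveiro - Coimbra - Guarda - Braga: 12 + 14 + 7 = 33
Aveiro - Guarda - Braga: 19 + 7 = 26
Aveiro - Coimbra - Porto - Braga: 12 + 7 + 10 = 29
The minimum is 26 mi.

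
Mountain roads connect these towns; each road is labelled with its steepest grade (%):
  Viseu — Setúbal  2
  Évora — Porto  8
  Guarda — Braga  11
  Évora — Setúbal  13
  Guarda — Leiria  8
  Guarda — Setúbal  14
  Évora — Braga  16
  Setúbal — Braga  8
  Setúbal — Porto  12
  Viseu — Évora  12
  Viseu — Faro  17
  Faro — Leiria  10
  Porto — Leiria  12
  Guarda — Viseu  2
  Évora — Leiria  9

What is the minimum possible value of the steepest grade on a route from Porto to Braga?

9

Comparing a few candidate routes:
Porto - Évora - Leiria - Guarda - Braga: max(8, 9, 8, 11) = 11
Porto - Évora - Viseu - Guarda - Braga: max(8, 12, 2, 11) = 12
Porto - Évora - Leiria - Guarda - Viseu - Setúbal - Braga: max(8, 9, 8, 2, 2, 8) = 9
Smallest bottleneck: 9%.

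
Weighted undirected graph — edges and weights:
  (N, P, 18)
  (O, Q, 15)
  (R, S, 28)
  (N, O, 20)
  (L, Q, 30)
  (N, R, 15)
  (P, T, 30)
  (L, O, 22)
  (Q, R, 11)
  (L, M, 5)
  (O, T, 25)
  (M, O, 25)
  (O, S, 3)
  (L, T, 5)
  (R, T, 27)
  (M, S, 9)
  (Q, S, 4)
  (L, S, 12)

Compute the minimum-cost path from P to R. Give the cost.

Comparing a few candidate routes:
P -> N -> O -> S -> Q -> R: 18 + 20 + 3 + 4 + 11 = 56
P -> T -> L -> S -> Q -> R: 30 + 5 + 12 + 4 + 11 = 62
P -> T -> R: 30 + 27 = 57
P -> T -> L -> M -> S -> Q -> R: 30 + 5 + 5 + 9 + 4 + 11 = 64
P -> N -> R: 18 + 15 = 33
P -> N -> O -> Q -> R: 18 + 20 + 15 + 11 = 64
Shortest: 33.

33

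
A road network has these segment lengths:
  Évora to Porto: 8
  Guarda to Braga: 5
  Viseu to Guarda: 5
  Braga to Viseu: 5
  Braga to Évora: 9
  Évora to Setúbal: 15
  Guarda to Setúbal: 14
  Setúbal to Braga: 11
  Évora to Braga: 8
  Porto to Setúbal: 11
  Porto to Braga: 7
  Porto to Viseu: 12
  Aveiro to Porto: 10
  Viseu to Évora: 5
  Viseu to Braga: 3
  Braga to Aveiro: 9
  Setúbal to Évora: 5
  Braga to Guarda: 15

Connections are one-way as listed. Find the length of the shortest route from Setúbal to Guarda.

Checking several routes:
Setúbal→Braga→Guarda: 11 + 15 = 26
Setúbal→Évora→Braga→Guarda: 5 + 8 + 15 = 28
Setúbal→Évora→Porto→Viseu→Guarda: 5 + 8 + 12 + 5 = 30
Setúbal→Braga→Viseu→Guarda: 11 + 5 + 5 = 21
Setúbal→Évora→Braga→Viseu→Guarda: 5 + 8 + 5 + 5 = 23
The minimum is 21.

21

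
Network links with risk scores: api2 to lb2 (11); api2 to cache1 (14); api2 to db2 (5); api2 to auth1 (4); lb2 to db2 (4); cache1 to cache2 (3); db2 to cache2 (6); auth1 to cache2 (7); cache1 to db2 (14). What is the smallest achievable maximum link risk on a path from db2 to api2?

5

Paths from db2 to api2:
db2 - cache1 - api2: max(14, 14) = 14
db2 - lb2 - api2: max(4, 11) = 11
db2 - api2: max(5) = 5
db2 - cache2 - auth1 - api2: max(6, 7, 4) = 7
db2 - cache2 - cache1 - api2: max(6, 3, 14) = 14
db2 - cache1 - cache2 - auth1 - api2: max(14, 3, 7, 4) = 14
Smallest bottleneck: 5.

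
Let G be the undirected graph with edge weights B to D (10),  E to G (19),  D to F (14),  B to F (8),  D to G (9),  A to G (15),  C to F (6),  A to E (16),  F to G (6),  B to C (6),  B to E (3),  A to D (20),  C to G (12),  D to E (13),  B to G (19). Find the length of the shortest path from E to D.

Some routes from E to D:
E -> D: 13
E -> B -> F -> G -> D: 3 + 8 + 6 + 9 = 26
E -> B -> F -> D: 3 + 8 + 14 = 25
E -> B -> D: 3 + 10 = 13
Best route has total 13.

13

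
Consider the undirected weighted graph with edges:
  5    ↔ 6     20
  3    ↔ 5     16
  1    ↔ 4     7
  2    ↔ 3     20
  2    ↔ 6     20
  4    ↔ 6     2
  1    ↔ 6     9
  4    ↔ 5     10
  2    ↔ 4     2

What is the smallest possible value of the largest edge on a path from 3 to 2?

Some routes from 3 to 2:
3→5→4→2: max(16, 10, 2) = 16
3→2: max(20) = 20
3→5→6→1→4→2: max(16, 20, 9, 7, 2) = 20
3→5→6→4→2: max(16, 20, 2, 2) = 20
Best route has worst link 16.

16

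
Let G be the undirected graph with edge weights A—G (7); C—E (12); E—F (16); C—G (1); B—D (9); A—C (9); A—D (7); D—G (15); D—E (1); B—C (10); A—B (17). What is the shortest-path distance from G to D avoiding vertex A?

14

Routes from G to D avoiding A:
G → C → E → D: 1 + 12 + 1 = 14
G → D: 15
G → C → B → D: 1 + 10 + 9 = 20
Best route has total 14.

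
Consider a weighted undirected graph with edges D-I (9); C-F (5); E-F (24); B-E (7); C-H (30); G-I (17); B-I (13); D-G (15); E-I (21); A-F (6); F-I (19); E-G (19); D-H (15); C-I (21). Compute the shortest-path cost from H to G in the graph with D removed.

A few of the H→G routes:
H→C→I→B→E→G: 30 + 21 + 13 + 7 + 19 = 90
H→C→F→I→G: 30 + 5 + 19 + 17 = 71
H→C→F→E→G: 30 + 5 + 24 + 19 = 78
H→C→I→G: 30 + 21 + 17 = 68
The minimum is 68.

68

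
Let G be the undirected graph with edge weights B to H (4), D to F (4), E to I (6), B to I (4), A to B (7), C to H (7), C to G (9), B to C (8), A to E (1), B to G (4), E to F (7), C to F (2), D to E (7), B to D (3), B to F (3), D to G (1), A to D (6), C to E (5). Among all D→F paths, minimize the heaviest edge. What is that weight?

Checking several routes:
D-G-B-I-E-C-F: max(1, 4, 4, 6, 5, 2) = 6
D-G-B-F: max(1, 4, 3) = 4
D-A-E-I-B-F: max(6, 1, 6, 4, 3) = 6
D-F: max(4) = 4
D-B-I-E-C-F: max(3, 4, 6, 5, 2) = 6
D-B-F: max(3, 3) = 3
Best route has worst link 3.

3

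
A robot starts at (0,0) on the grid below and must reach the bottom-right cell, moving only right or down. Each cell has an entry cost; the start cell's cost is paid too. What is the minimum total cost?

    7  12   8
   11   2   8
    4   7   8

35

Cheapest: (0,0)→(1,0)→(1,1)→(2,1)→(2,2)
  7 + 11 + 2 + 7 + 8 = 35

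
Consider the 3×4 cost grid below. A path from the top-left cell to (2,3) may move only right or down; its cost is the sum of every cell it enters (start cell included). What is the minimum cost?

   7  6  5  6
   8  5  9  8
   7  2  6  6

Path [0,0] -> [0,1] -> [1,1] -> [2,1] -> [2,2] -> [2,3]: 7 + 6 + 5 + 2 + 6 + 6 = 32.
For comparison, the top-then-right route costs 38.

32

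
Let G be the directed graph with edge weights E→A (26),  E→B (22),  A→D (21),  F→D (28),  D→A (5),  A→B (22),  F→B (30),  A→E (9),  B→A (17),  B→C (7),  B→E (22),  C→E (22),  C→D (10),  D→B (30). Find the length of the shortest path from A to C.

Candidate routes:
A -> D -> B -> C: 21 + 30 + 7 = 58
A -> B -> C: 22 + 7 = 29
A -> E -> B -> C: 9 + 22 + 7 = 38
The minimum is 29.

29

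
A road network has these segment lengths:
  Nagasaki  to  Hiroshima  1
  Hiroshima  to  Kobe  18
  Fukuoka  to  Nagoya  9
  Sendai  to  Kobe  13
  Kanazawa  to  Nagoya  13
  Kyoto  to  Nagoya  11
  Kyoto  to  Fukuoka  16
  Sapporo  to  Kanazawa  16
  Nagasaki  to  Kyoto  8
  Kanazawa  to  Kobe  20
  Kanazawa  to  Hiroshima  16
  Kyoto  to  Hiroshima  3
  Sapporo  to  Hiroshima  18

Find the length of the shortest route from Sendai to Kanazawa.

33

Checking several routes:
Sendai -> Kobe -> Hiroshima -> Kanazawa: 13 + 18 + 16 = 47
Sendai -> Kobe -> Hiroshima -> Kyoto -> Nagoya -> Kanazawa: 13 + 18 + 3 + 11 + 13 = 58
Sendai -> Kobe -> Kanazawa: 13 + 20 = 33
Sendai -> Kobe -> Hiroshima -> Nagasaki -> Kyoto -> Nagoya -> Kanazawa: 13 + 18 + 1 + 8 + 11 + 13 = 64
The minimum is 33.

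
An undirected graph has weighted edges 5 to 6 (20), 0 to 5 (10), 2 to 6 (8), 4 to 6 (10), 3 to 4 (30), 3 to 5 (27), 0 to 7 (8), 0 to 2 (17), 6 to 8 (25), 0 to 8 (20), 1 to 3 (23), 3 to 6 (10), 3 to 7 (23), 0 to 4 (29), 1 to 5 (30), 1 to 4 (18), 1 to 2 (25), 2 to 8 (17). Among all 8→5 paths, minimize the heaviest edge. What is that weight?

A few of the 8→5 routes:
8 → 0 → 5: max(20, 10) = 20
8 → 0 → 2 → 6 → 5: max(20, 17, 8, 20) = 20
8 → 2 → 0 → 5: max(17, 17, 10) = 17
Smallest bottleneck: 17.

17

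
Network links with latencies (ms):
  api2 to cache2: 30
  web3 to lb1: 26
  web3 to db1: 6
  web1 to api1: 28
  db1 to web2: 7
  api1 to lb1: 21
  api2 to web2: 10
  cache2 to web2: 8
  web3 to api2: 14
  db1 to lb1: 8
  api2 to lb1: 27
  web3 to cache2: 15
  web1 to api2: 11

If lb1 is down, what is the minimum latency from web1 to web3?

25

Comparing a few candidate routes:
web1 -> api2 -> web2 -> cache2 -> web3: 11 + 10 + 8 + 15 = 44
web1 -> api2 -> web3: 11 + 14 = 25
web1 -> api2 -> web2 -> db1 -> web3: 11 + 10 + 7 + 6 = 34
Shortest: 25 ms.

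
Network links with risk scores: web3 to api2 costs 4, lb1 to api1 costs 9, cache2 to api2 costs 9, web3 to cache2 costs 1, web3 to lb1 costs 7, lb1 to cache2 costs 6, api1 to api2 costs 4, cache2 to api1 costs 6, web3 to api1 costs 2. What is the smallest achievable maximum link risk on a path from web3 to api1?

Checking several routes:
web3 - api2 - api1: max(4, 4) = 4
web3 - cache2 - api1: max(1, 6) = 6
web3 - lb1 - cache2 - api1: max(7, 6, 6) = 7
web3 - api1: max(2) = 2
web3 - lb1 - cache2 - api2 - api1: max(7, 6, 9, 4) = 9
web3 - lb1 - api1: max(7, 9) = 9
The minimum achievable maximum is 2.

2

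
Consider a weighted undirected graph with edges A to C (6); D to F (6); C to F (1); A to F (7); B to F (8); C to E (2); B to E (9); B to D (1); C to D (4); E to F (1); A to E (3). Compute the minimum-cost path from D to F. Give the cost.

5

Some routes from D to F:
D - C - F: 4 + 1 = 5
D - B - E - F: 1 + 9 + 1 = 11
D - B - E - C - F: 1 + 9 + 2 + 1 = 13
D - F: 6
D - C - E - F: 4 + 2 + 1 = 7
D - B - F: 1 + 8 = 9
Best route has total 5.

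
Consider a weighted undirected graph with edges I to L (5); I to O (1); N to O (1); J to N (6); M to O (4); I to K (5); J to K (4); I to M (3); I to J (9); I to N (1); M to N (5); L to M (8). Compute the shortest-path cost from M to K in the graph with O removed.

8

Checking several routes:
M -> N -> I -> K: 5 + 1 + 5 = 11
M -> I -> K: 3 + 5 = 8
M -> I -> N -> J -> K: 3 + 1 + 6 + 4 = 14
M -> N -> J -> K: 5 + 6 + 4 = 15
M -> I -> J -> K: 3 + 9 + 4 = 16
Best route has total 8.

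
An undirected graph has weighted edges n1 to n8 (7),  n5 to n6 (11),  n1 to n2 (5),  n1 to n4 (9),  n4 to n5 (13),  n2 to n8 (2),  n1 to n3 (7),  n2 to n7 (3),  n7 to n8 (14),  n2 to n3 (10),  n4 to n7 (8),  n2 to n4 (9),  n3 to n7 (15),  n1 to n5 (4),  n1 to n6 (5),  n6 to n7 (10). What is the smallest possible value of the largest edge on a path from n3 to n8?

7

Some routes from n3 to n8:
n3 -> n1 -> n4 -> n7 -> n2 -> n8: max(7, 9, 8, 3, 2) = 9
n3 -> n1 -> n2 -> n8: max(7, 5, 2) = 7
n3 -> n1 -> n6 -> n7 -> n2 -> n8: max(7, 5, 10, 3, 2) = 10
n3 -> n1 -> n8: max(7, 7) = 7
n3 -> n1 -> n4 -> n2 -> n8: max(7, 9, 9, 2) = 9
n3 -> n1 -> n6 -> n7 -> n4 -> n2 -> n8: max(7, 5, 10, 8, 9, 2) = 10
Best route has worst link 7.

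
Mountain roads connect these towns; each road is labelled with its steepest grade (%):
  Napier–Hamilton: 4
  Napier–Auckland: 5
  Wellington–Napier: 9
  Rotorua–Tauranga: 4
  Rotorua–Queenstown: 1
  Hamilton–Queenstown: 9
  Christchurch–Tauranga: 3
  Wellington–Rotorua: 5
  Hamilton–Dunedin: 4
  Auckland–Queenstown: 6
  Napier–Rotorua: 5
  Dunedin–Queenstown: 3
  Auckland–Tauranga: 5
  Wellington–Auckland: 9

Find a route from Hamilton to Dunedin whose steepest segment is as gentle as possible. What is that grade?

Checking several routes:
Hamilton-Napier-Auckland-Tauranga-Rotorua-Queenstown-Dunedin: max(4, 5, 5, 4, 1, 3) = 5
Hamilton-Dunedin: max(4) = 4
Hamilton-Napier-Rotorua-Queenstown-Dunedin: max(4, 5, 1, 3) = 5
Hamilton-Napier-Auckland-Queenstown-Dunedin: max(4, 5, 6, 3) = 6
Best route has worst link 4%.

4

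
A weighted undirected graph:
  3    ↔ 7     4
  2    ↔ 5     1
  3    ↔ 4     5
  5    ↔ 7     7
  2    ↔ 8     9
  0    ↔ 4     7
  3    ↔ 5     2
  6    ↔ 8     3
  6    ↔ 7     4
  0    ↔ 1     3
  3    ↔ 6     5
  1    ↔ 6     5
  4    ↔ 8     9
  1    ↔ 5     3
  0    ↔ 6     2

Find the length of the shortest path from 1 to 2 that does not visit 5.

17

Some routes from 1 to 2 avoiding 5:
1 -> 0 -> 4 -> 3 -> 6 -> 8 -> 2: 3 + 7 + 5 + 5 + 3 + 9 = 32
1 -> 0 -> 6 -> 8 -> 2: 3 + 2 + 3 + 9 = 17
1 -> 0 -> 6 -> 3 -> 4 -> 8 -> 2: 3 + 2 + 5 + 5 + 9 + 9 = 33
1 -> 6 -> 0 -> 4 -> 8 -> 2: 5 + 2 + 7 + 9 + 9 = 32
1 -> 0 -> 4 -> 8 -> 2: 3 + 7 + 9 + 9 = 28
1 -> 6 -> 8 -> 2: 5 + 3 + 9 = 17
The minimum is 17.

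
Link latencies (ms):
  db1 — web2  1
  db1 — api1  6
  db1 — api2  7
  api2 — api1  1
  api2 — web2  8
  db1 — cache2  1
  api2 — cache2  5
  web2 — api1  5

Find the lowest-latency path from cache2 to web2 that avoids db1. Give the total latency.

Candidate routes:
cache2 -> api2 -> web2: 5 + 8 = 13
cache2 -> api2 -> api1 -> web2: 5 + 1 + 5 = 11
Shortest: 11 ms.

11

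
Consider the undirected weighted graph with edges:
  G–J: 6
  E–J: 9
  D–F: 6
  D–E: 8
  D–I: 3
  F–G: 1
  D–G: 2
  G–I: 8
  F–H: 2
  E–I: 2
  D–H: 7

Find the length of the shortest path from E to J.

A few of the E→J routes:
E-D-G-J: 8 + 2 + 6 = 16
E-I-D-G-J: 2 + 3 + 2 + 6 = 13
E-J: 9
Shortest: 9.

9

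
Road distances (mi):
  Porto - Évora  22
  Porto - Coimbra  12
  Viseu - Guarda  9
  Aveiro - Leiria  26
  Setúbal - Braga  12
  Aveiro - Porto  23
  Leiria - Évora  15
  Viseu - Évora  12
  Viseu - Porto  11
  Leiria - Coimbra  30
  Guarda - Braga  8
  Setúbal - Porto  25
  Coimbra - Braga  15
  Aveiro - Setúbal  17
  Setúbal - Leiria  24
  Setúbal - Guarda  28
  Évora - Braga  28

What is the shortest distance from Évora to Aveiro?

Checking several routes:
Évora → Leiria → Setúbal → Aveiro: 15 + 24 + 17 = 56
Évora → Viseu → Guarda → Braga → Setúbal → Aveiro: 12 + 9 + 8 + 12 + 17 = 58
Évora → Viseu → Porto → Aveiro: 12 + 11 + 23 = 46
Évora → Braga → Setúbal → Aveiro: 28 + 12 + 17 = 57
Évora → Porto → Aveiro: 22 + 23 = 45
Évora → Leiria → Aveiro: 15 + 26 = 41
Best route has total 41 mi.

41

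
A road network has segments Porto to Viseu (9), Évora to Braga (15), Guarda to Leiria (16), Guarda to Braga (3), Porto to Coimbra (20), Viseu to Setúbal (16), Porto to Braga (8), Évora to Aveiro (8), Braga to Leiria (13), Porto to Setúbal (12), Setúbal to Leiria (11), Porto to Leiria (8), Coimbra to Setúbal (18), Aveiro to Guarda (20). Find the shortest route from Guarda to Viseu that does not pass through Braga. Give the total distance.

33

Some routes from Guarda to Viseu avoiding Braga:
Guarda→Leiria→Porto→Viseu: 16 + 8 + 9 = 33
Guarda→Leiria→Setúbal→Coimbra→Porto→Viseu: 16 + 11 + 18 + 20 + 9 = 74
Guarda→Leiria→Setúbal→Viseu: 16 + 11 + 16 = 43
Guarda→Leiria→Setúbal→Porto→Viseu: 16 + 11 + 12 + 9 = 48
Guarda→Leiria→Porto→Setúbal→Viseu: 16 + 8 + 12 + 16 = 52
Shortest: 33.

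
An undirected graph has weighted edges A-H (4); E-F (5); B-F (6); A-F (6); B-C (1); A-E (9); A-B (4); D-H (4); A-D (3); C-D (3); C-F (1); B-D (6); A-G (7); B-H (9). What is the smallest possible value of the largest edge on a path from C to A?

3

Some routes from C to A:
C → B → A: max(1, 4) = 4
C → D → H → A: max(3, 4, 4) = 4
C → D → A: max(3, 3) = 3
The minimum achievable maximum is 3.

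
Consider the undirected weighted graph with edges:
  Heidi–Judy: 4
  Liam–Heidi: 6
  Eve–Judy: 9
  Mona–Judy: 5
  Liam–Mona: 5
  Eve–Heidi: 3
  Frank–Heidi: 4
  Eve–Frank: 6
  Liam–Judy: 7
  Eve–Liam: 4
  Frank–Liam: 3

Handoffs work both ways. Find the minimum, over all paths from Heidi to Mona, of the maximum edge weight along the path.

5

Some routes from Heidi to Mona:
Heidi → Judy → Mona: max(4, 5) = 5
Heidi → Eve → Liam → Mona: max(3, 4, 5) = 5
Heidi → Liam → Mona: max(6, 5) = 6
Heidi → Frank → Liam → Mona: max(4, 3, 5) = 5
Heidi → Eve → Frank → Liam → Mona: max(3, 6, 3, 5) = 6
Best route has worst link 5.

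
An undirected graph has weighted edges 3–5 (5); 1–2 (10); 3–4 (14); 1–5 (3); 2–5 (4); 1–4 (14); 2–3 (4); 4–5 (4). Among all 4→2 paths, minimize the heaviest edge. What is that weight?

4

A few of the 4→2 routes:
4-5-3-2: max(4, 5, 4) = 5
4-5-1-2: max(4, 3, 10) = 10
4-3-5-2: max(14, 5, 4) = 14
4-5-2: max(4, 4) = 4
Smallest bottleneck: 4.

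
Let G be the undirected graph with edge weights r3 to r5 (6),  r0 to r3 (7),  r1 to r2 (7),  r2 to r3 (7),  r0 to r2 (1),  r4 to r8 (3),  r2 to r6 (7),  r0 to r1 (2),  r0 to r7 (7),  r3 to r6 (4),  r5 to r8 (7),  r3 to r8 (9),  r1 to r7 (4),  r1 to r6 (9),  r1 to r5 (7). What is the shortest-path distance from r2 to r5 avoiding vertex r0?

13

Some routes from r2 to r5 avoiding r0:
r2 -> r6 -> r1 -> r5: 7 + 9 + 7 = 23
r2 -> r3 -> r8 -> r5: 7 + 9 + 7 = 23
r2 -> r1 -> r5: 7 + 7 = 14
r2 -> r1 -> r6 -> r3 -> r5: 7 + 9 + 4 + 6 = 26
r2 -> r6 -> r3 -> r5: 7 + 4 + 6 = 17
r2 -> r3 -> r5: 7 + 6 = 13
Best route has total 13.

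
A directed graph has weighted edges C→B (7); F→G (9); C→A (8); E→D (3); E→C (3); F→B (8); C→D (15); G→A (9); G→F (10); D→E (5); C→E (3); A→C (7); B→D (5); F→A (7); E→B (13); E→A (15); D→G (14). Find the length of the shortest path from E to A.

Comparing a few candidate routes:
E-D-G-F-A: 3 + 14 + 10 + 7 = 34
E-C-A: 3 + 8 = 11
E-D-G-A: 3 + 14 + 9 = 26
E-C-B-D-G-A: 3 + 7 + 5 + 14 + 9 = 38
E-A: 15
Shortest: 11.

11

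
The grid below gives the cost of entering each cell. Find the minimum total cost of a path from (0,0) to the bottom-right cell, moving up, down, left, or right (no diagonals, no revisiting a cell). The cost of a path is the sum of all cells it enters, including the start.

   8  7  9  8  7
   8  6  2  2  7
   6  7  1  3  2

29

Path (0,0) -> (0,1) -> (1,1) -> (1,2) -> (2,2) -> (2,3) -> (2,4): 8 + 7 + 6 + 2 + 1 + 3 + 2 = 29.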